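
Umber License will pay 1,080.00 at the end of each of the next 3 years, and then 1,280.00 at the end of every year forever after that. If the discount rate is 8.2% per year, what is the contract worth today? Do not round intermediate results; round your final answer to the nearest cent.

PV of 3-year annuity: 1,080.00 × [1 − (1+0.082)^−3] / 0.082 = 2773.25106
Perpetuity value at year 3: 1,280.00 / 0.082 = 15609.75610
PV of perpetuity: 15609.75610 / (1+0.082)^3 = 12322.94003
Total PV = 2773.25106 + 12322.94003 = 15096.19109

15096.19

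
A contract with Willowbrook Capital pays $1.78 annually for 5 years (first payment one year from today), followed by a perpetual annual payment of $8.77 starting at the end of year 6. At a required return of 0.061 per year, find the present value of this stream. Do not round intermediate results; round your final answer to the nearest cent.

$114.41

PV of 5-year annuity: $1.78 × [1 − (1+0.061)^−5] / 0.061 = 7.47765
Perpetuity value at year 5: $8.77 / 0.061 = 143.77049
PV of perpetuity: 143.77049 / (1+0.061)^5 = 106.92834
Total PV = 7.47765 + 106.92834 = 114.40600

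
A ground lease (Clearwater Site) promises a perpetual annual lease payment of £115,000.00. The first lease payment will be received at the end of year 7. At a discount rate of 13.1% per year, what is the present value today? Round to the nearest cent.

£419421.72

Value at end of year 6: C / r = £115,000.00 / 0.131 = £877,862.5954
Discount to today: PV = £877,862.5954 / (1 + 0.131)^6 = £877,862.5954 / 2.093031 = £419,421.72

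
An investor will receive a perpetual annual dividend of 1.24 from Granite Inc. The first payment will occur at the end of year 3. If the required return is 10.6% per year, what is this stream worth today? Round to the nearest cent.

9.56

Value at end of year 2: C / r = 1.24 / 0.106 = 11.6981
Discount to today: PV = 11.6981 / (1 + 0.106)^2 = 11.6981 / 1.223236 = 9.56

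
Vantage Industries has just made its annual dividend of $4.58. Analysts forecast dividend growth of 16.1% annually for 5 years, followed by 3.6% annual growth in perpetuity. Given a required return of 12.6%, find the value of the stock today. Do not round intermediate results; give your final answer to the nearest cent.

D_1 = 5.31738
D_2 = 6.17348
D_3 = 7.16741
D_4 = 8.32136
D_5 = 9.66110
Terminal value at year 5: TV = D_5×(1+g_2)/(r−g_2) = 10.00890/0.09 = 111.21000
P_0 = D_1/(1+r)^1 + D_2/(1+r)^2 + D_3/(1+r)^3 + D_4/(1+r)^4 + D_5/(1+r)^5 + TV/(1+r)^5
    = 4.72236 + 4.86915 + 5.02050 + 5.17655 + 5.33746 + 61.44009 = 86.56612

$86.57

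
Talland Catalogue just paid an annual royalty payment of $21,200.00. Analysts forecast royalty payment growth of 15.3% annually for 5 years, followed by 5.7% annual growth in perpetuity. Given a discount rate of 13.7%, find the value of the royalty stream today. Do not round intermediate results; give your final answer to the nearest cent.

$410935.68

D_1 = 24443.60000
D_2 = 28183.47080
D_3 = 32495.54183
D_4 = 37467.35973
D_5 = 43199.86577
Terminal value at year 5: TV = D_5×(1+g_2)/(r−g_2) = 45662.25812/0.08 = 570778.22651
P_0 = D_1/(1+r)^1 + D_2/(1+r)^2 + D_3/(1+r)^3 + D_4/(1+r)^4 + D_5/(1+r)^5 + TV/(1+r)^5
    = 21498.32894 + 21800.85599 + 22107.64025 + 22418.74160 + 22734.22082 + 300375.89254 = 410935.68013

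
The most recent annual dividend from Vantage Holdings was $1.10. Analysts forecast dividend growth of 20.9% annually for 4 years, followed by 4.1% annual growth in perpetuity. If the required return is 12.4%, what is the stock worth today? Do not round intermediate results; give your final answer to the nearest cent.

D_1 = 1.32990
D_2 = 1.60785
D_3 = 1.94389
D_4 = 2.35016
Terminal value at year 4: TV = D_4×(1+g_2)/(r−g_2) = 2.44652/0.083 = 29.47613
P_0 = D_1/(1+r)^1 + D_2/(1+r)^2 + D_3/(1+r)^3 + D_4/(1+r)^4 + TV/(1+r)^4
    = 1.18319 + 1.27266 + 1.36890 + 1.47242 + 18.46738 = 23.76455

$23.76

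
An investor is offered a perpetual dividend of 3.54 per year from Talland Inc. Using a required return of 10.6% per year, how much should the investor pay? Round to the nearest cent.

33.40

Level perpetuity: PV = C / r = 3.54 / 0.106 = 33.40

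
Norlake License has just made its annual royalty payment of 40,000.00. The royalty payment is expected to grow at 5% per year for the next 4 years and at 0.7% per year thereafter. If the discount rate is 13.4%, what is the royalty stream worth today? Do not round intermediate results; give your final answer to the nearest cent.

365611.08

D_1 = 42000.00000
D_2 = 44100.00000
D_3 = 46305.00000
D_4 = 48620.25000
Terminal value at year 4: TV = D_4×(1+g_2)/(r−g_2) = 48960.59175/0.127 = 385516.47047
P_0 = D_1/(1+r)^1 + D_2/(1+r)^2 + D_3/(1+r)^3 + D_4/(1+r)^4 + TV/(1+r)^4
    = 37037.03704 + 34293.55281 + 31753.28964 + 29401.19411 + 233126.00371 = 365611.07731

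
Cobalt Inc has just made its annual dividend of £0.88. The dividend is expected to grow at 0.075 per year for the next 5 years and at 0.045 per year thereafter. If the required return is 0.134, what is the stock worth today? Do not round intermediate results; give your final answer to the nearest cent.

£11.67

D_1 = 0.94600
D_2 = 1.01695
D_3 = 1.09322
D_4 = 1.17521
D_5 = 1.26335
Terminal value at year 5: TV = D_5×(1+g_2)/(r−g_2) = 1.32020/0.089 = 14.83376
P_0 = D_1/(1+r)^1 + D_2/(1+r)^2 + D_3/(1+r)^3 + D_4/(1+r)^4 + D_5/(1+r)^5 + TV/(1+r)^5
    = 0.83422 + 0.79081 + 0.74967 + 0.71066 + 0.67369 + 7.91017 = 11.66922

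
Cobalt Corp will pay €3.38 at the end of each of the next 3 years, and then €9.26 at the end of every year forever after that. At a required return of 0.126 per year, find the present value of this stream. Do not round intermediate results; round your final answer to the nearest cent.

€59.51

PV of 3-year annuity: €3.38 × [1 − (1+0.126)^−3] / 0.126 = 8.03521
Perpetuity value at year 3: €9.26 / 0.126 = 73.49206
PV of perpetuity: 73.49206 / (1+0.126)^3 = 51.47843
Total PV = 8.03521 + 51.47843 = 59.51364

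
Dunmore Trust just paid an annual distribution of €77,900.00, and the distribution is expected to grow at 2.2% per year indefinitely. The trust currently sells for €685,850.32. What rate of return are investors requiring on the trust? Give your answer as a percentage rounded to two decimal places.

D₁ = €77,900.00 × 1.022 = €79,613.8000
P = D₁/(r − g) ⇒ r = D₁/P + g = €79,613.8000/€685,850.32 + 0.022 = 0.116080 + 0.022 = 0.138080

13.81%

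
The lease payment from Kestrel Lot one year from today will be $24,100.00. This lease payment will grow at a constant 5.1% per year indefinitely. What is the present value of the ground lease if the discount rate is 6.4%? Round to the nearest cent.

Growing perpetuity: P = D₁ / (r − g) = $24,100.0000 / (0.064 − 0.051) = $1,853,846.15

$1853846.15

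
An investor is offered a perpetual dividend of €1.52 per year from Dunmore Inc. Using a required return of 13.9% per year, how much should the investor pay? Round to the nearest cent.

Level perpetuity: PV = C / r = €1.52 / 0.139 = €10.94

€10.94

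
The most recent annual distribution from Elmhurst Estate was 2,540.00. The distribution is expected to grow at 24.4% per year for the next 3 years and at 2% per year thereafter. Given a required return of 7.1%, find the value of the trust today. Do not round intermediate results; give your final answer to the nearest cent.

D_1 = 3159.76000
D_2 = 3930.74144
D_3 = 4889.84235
Terminal value at year 3: TV = D_3×(1+g_2)/(r−g_2) = 4987.63920/0.051 = 97796.84703
P_0 = D_1/(1+r)^1 + D_2/(1+r)^2 + D_3/(1+r)^3 + TV/(1+r)^3
    = 2950.28945 + 3426.85348 + 3980.39750 + 79607.95007 = 89965.49050

89965.49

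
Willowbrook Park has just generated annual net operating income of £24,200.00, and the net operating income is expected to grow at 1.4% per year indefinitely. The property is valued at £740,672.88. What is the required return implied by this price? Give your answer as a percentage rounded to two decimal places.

4.71%

D₁ = £24,200.00 × 1.014 = £24,538.8000
P = D₁/(r − g) ⇒ r = D₁/P + g = £24,538.8000/£740,672.88 + 0.014 = 0.033130 + 0.014 = 0.047130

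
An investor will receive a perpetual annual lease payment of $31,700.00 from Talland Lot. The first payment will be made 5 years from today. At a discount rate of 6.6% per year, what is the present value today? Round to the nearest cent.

$371951.67

Value at end of year 4: C / r = $31,700.00 / 0.066 = $480,303.0303
Discount to today: PV = $480,303.0303 / (1 + 0.066)^4 = $480,303.0303 / 1.291305 = $371,951.67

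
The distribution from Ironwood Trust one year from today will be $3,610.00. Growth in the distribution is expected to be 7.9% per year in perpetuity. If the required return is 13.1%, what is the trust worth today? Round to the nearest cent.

Growing perpetuity: P = D₁ / (r − g) = $3,610.0000 / (0.131 − 0.079) = $69,423.08

$69423.08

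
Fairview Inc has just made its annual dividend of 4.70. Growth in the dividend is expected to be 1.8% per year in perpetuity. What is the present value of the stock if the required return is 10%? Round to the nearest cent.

58.35

D₁ = D₀ × (1 + g) = 4.70 × 1.018 = 4.7846
Growing perpetuity: P = D₁ / (r − g) = 4.7846 / (0.1 − 0.018) = 58.35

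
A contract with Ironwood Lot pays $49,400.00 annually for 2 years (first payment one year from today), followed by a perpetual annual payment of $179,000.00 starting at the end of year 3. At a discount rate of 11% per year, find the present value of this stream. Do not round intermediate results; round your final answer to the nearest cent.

PV of 2-year annuity: $49,400.00 × [1 − (1+0.11)^−2] / 0.11 = 84598.65271
Perpetuity value at year 2: $179,000.00 / 0.11 = 1627272.72727
PV of perpetuity: 1627272.72727 / (1+0.11)^2 = 1320731.05046
Total PV = 84598.65271 + 1320731.05046 = 1405329.70317

$1405329.70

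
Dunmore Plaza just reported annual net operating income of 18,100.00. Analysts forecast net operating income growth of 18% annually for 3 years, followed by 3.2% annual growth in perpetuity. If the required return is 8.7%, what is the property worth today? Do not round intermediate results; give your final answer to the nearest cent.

D_1 = 21358.00000
D_2 = 25202.44000
D_3 = 29738.87920
Terminal value at year 3: TV = D_3×(1+g_2)/(r−g_2) = 30690.52333/0.055 = 558009.51517
P_0 = D_1/(1+r)^1 + D_2/(1+r)^2 + D_3/(1+r)^3 + TV/(1+r)^3
    = 19648.57406 + 21329.63881 + 23154.52971 + 434463.17568 = 498595.91826

498595.92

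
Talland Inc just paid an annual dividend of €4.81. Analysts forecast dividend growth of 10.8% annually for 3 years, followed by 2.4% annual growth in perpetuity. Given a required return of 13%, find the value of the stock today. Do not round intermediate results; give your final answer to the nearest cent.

€57.68

D_1 = 5.32948
D_2 = 5.90506
D_3 = 6.54281
Terminal value at year 3: TV = D_3×(1+g_2)/(r−g_2) = 6.69984/0.106 = 63.20602
P_0 = D_1/(1+r)^1 + D_2/(1+r)^2 + D_3/(1+r)^3 + TV/(1+r)^3
    = 4.71635 + 4.62453 + 4.53450 + 43.80494 = 57.68032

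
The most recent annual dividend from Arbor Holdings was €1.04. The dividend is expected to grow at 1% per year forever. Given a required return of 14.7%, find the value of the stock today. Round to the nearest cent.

€7.67

D₁ = D₀ × (1 + g) = €1.04 × 1.01 = €1.0504
Growing perpetuity: P = D₁ / (r − g) = €1.0504 / (0.147 − 0.01) = €7.67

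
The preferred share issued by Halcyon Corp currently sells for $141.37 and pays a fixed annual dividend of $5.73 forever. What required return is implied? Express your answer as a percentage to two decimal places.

4.05%

P = C/r ⇒ r = C/P = $5.73/$141.37 = 0.040532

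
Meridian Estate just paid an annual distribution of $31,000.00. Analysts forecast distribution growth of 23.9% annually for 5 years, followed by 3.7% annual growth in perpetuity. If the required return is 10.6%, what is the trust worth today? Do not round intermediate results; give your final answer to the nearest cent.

D_1 = 38409.00000
D_2 = 47588.75100
D_3 = 58962.46249
D_4 = 73054.49102
D_5 = 90514.51438
Terminal value at year 5: TV = D_5×(1+g_2)/(r−g_2) = 93863.55141/0.069 = 1360341.32479
P_0 = D_1/(1+r)^1 + D_2/(1+r)^2 + D_3/(1+r)^3 + D_4/(1+r)^4 + D_5/(1+r)^5 + TV/(1+r)^5
    = 34727.84810 + 38903.98173 + 43582.30865 + 48823.21919 + 54694.36580 + 822000.83087 = 1042732.55434

$1042732.55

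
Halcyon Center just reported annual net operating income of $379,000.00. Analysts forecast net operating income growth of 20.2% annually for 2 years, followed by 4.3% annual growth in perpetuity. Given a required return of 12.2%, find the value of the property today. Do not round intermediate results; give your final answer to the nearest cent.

$6583742.84

D_1 = 455558.00000
D_2 = 547580.71600
Terminal value at year 2: TV = D_2×(1+g_2)/(r−g_2) = 571126.68679/0.079 = 7229451.73149
P_0 = D_1/(1+r)^1 + D_2/(1+r)^2 + TV/(1+r)^2
    = 406023.17291 + 434973.13176 + 5742746.53701 = 6583742.84167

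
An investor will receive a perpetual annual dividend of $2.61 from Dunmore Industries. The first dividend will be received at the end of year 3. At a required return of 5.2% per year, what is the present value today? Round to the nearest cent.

Value at end of year 2: C / r = $2.61 / 0.052 = $50.1923
Discount to today: PV = $50.1923 / (1 + 0.052)^2 = $50.1923 / 1.106704 = $45.35

$45.35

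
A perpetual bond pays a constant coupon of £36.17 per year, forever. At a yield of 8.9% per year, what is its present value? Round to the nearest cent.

Level perpetuity: PV = C / r = £36.17 / 0.089 = £406.40

£406.40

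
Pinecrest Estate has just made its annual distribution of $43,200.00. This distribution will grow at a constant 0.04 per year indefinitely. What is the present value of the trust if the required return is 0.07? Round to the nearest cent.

D₁ = D₀ × (1 + g) = $43,200.00 × 1.04 = $44,928.0000
Growing perpetuity: P = D₁ / (r − g) = $44,928.0000 / (0.07 − 0.04) = $1,497,600.00

$1497600.00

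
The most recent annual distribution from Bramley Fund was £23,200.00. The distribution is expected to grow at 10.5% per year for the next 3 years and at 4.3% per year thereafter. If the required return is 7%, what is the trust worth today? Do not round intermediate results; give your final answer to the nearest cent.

£1061314.46

D_1 = 25636.00000
D_2 = 28327.78000
D_3 = 31302.19690
Terminal value at year 3: TV = D_3×(1+g_2)/(r−g_2) = 32648.19137/0.027 = 1209192.27284
P_0 = D_1/(1+r)^1 + D_2/(1+r)^2 + D_3/(1+r)^3 + TV/(1+r)^3
    = 23958.87850 + 24742.58014 + 25551.91687 + 987061.08507 = 1061314.46059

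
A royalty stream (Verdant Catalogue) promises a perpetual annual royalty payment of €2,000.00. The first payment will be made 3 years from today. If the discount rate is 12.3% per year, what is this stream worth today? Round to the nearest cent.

Value at end of year 2: C / r = €2,000.00 / 0.123 = €16,260.1626
Discount to today: PV = €16,260.1626 / (1 + 0.123)^2 = €16,260.1626 / 1.261129 = €12,893.34

€12893.34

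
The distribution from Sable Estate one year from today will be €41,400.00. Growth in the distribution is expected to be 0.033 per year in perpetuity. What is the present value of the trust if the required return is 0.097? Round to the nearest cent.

Growing perpetuity: P = D₁ / (r − g) = €41,400.0000 / (0.097 − 0.033) = €646,875.00

€646875.00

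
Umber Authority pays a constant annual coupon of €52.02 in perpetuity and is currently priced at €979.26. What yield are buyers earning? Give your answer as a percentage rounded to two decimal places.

5.31%

P = C/r ⇒ r = C/P = €52.02/€979.26 = 0.053122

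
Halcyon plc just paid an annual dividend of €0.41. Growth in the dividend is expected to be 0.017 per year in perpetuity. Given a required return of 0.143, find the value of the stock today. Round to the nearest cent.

€3.31

D₁ = D₀ × (1 + g) = €0.41 × 1.017 = €0.4170
Growing perpetuity: P = D₁ / (r − g) = €0.4170 / (0.143 − 0.017) = €3.31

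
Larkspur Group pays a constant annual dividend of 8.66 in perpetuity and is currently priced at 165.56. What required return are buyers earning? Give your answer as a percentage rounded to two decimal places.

P = C/r ⇒ r = C/P = 8.66/165.56 = 0.052307

5.23%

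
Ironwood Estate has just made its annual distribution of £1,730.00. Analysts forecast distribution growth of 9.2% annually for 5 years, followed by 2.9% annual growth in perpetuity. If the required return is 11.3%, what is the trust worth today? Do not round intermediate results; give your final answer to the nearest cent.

D_1 = 1889.16000
D_2 = 2062.96272
D_3 = 2252.75529
D_4 = 2460.00878
D_5 = 2686.32958
Terminal value at year 5: TV = D_5×(1+g_2)/(r−g_2) = 2764.23314/0.084 = 32907.53741
P_0 = D_1/(1+r)^1 + D_2/(1+r)^2 + D_3/(1+r)^3 + D_4/(1+r)^4 + D_5/(1+r)^5 + TV/(1+r)^5
    = 1697.35849 + 1665.33286 + 1633.91148 + 1603.08297 + 1572.83612 + 19267.24243 = 27439.76435

£27439.76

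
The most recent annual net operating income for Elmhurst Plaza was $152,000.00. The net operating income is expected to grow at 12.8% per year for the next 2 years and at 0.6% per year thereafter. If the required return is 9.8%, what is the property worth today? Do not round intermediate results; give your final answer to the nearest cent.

$2070724.64

D_1 = 171456.00000
D_2 = 193402.36800
Terminal value at year 2: TV = D_2×(1+g_2)/(r−g_2) = 194562.78221/0.092 = 2114812.85009
P_0 = D_1/(1+r)^1 + D_2/(1+r)^2 + TV/(1+r)^2
    = 156153.00546 + 160419.48102 + 1754152.15119 = 2070724.63768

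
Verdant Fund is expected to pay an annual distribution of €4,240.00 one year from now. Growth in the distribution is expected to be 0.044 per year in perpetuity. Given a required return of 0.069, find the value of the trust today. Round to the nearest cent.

Growing perpetuity: P = D₁ / (r − g) = €4,240.0000 / (0.069 − 0.044) = €169,600.00

€169600.00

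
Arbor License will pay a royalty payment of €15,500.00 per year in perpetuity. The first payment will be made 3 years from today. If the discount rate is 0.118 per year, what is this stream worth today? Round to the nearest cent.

€105091.14

Value at end of year 2: C / r = €15,500.00 / 0.118 = €131,355.9322
Discount to today: PV = €131,355.9322 / (1 + 0.118)^2 = €131,355.9322 / 1.249924 = €105,091.14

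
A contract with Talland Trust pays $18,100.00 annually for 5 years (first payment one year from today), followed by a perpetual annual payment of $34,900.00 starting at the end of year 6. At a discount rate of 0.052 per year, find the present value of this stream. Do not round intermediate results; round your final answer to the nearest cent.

PV of 5-year annuity: $18,100.00 × [1 − (1+0.052)^−5] / 0.052 = 77932.17290
Perpetuity value at year 5: $34,900.00 / 0.052 = 671153.84615
PV of perpetuity: 671153.84615 / (1+0.052)^5 = 520886.83873
Total PV = 77932.17290 + 520886.83873 = 598819.01164

$598819.01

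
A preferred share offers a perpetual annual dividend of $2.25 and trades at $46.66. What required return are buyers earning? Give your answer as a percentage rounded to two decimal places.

4.82%

P = C/r ⇒ r = C/P = $2.25/$46.66 = 0.048221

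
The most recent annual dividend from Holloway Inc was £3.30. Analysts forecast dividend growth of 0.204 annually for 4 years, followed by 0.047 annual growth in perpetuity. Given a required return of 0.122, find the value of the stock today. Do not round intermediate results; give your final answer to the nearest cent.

D_1 = 3.97320
D_2 = 4.78373
D_3 = 5.75961
D_4 = 6.93458
Terminal value at year 4: TV = D_4×(1+g_2)/(r−g_2) = 7.26050/0.075 = 96.80668
P_0 = D_1/(1+r)^1 + D_2/(1+r)^2 + D_3/(1+r)^3 + D_4/(1+r)^4 + TV/(1+r)^4
    = 3.54118 + 3.79998 + 4.07770 + 4.37571 + 61.08490 = 76.87946

£76.88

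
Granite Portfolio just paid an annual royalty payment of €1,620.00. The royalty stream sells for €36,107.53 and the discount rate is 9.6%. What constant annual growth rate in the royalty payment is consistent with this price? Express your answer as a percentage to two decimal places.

4.89%

P = D₀(1+g)/(r−g) ⇒ P(r−g) = D₀(1+g) ⇒ g(P+D₀) = P·r − D₀
g = (P·r − D₀)/(P + D₀) = (€36,107.53×0.096 − €1,620.00) / (€36,107.53 + €1,620.00) = 0.048938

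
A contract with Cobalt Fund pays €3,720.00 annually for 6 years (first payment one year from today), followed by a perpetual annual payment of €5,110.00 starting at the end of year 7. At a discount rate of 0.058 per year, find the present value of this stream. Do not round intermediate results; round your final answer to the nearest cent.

€81225.21

PV of 6-year annuity: €3,720.00 × [1 − (1+0.058)^−6] / 0.058 = 18407.95854
Perpetuity value at year 6: €5,110.00 / 0.058 = 88103.44828
PV of perpetuity: 88103.44828 / (1+0.058)^6 = 62817.24716
Total PV = 18407.95854 + 62817.24716 = 81225.20570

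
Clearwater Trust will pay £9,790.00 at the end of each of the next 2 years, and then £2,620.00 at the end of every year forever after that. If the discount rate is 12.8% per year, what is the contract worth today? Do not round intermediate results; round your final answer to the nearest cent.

£32460.22

PV of 2-year annuity: £9,790.00 × [1 − (1+0.128)^−2] / 0.128 = 16373.29611
Perpetuity value at year 2: £2,620.00 / 0.128 = 20468.75000
PV of perpetuity: 20468.75000 / (1+0.128)^2 = 16086.92816
Total PV = 16373.29611 + 16086.92816 = 32460.22427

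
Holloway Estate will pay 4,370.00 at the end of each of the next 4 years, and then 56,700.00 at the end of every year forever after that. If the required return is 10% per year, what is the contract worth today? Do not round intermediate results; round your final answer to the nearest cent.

401120.94

PV of 4-year annuity: 4,370.00 × [1 − (1+0.1)^−4] / 0.1 = 13852.31200
Perpetuity value at year 4: 56,700.00 / 0.1 = 567000.00000
PV of perpetuity: 567000.00000 / (1+0.1)^4 = 387268.62919
Total PV = 13852.31200 + 387268.62919 = 401120.94119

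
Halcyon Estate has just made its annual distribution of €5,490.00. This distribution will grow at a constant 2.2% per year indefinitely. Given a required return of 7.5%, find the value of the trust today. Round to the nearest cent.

D₁ = D₀ × (1 + g) = €5,490.00 × 1.022 = €5,610.7800
Growing perpetuity: P = D₁ / (r − g) = €5,610.7800 / (0.075 − 0.022) = €105,863.77

€105863.77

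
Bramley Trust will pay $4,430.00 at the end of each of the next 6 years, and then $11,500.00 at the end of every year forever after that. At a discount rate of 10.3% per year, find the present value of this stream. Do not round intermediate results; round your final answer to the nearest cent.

$81127.62

PV of 6-year annuity: $4,430.00 × [1 − (1+0.103)^−6] / 0.103 = 19125.35873
Perpetuity value at year 6: $11,500.00 / 0.103 = 111650.48544
PV of perpetuity: 111650.48544 / (1+0.103)^6 = 62002.26301
Total PV = 19125.35873 + 62002.26301 = 81127.62173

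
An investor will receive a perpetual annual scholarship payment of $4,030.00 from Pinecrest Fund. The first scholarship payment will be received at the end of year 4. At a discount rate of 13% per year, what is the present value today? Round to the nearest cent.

$21484.56

Value at end of year 3: C / r = $4,030.00 / 0.13 = $31,000.0000
Discount to today: PV = $31,000.0000 / (1 + 0.13)^3 = $31,000.0000 / 1.442897 = $21,484.56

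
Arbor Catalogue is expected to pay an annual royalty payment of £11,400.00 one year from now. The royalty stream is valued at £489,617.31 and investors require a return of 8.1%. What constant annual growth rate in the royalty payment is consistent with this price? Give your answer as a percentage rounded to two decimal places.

5.77%

P = D₁/(r−g) ⇒ g = r − D₁/P = 0.081 − £11,400.00/£489,617.31 = 0.057717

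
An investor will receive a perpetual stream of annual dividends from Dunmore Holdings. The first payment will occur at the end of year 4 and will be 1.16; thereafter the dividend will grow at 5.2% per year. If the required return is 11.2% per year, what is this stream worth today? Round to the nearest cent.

Value at end of year 3: C₁ / (r − g) = 1.16 / (0.112 − 0.052) = 19.3333
Discount to today: PV = 19.3333 / (1 + 0.112)^3 = 19.3333 / 1.375037 = 14.06

14.06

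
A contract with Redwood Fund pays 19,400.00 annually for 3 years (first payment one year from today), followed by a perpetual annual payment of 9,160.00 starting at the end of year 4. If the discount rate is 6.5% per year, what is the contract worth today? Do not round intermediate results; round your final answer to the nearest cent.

168043.47

PV of 3-year annuity: 19,400.00 × [1 − (1+0.065)^−3] / 0.065 = 51380.42491
Perpetuity value at year 3: 9,160.00 / 0.065 = 140923.07692
PV of perpetuity: 140923.07692 / (1+0.065)^3 = 116663.04124
Total PV = 51380.42491 + 116663.04124 = 168043.46615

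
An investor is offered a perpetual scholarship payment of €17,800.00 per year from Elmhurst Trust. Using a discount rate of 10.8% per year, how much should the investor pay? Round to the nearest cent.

€164814.81

Level perpetuity: PV = C / r = €17,800.00 / 0.108 = €164,814.81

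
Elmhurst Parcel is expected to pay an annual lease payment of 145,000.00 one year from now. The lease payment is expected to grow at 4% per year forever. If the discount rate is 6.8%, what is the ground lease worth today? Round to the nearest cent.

Growing perpetuity: P = D₁ / (r − g) = 145,000.0000 / (0.068 − 0.04) = 5,178,571.43

5178571.43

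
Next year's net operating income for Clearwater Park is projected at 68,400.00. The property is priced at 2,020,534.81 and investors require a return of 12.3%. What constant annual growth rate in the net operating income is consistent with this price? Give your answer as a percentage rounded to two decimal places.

P = D₁/(r−g) ⇒ g = r − D₁/P = 0.123 − 68,400.00/2,020,534.81 = 0.089148

8.91%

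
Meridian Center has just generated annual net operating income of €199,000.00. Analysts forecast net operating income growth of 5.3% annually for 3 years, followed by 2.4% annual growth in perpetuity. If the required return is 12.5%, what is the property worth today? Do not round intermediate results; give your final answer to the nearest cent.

€2178263.43

D_1 = 209547.00000
D_2 = 220652.99100
D_3 = 232347.59952
Terminal value at year 3: TV = D_3×(1+g_2)/(r−g_2) = 237923.94191/0.101 = 2355682.59318
P_0 = D_1/(1+r)^1 + D_2/(1+r)^2 + D_3/(1+r)^3 + TV/(1+r)^3
    = 186264.00000 + 174343.10400 + 163185.14534 + 1654471.17656 = 2178263.42590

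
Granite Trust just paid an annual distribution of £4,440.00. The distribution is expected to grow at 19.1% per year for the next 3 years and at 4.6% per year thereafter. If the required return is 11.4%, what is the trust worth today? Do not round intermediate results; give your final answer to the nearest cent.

£98709.04

D_1 = 5288.04000
D_2 = 6298.05564
D_3 = 7500.98427
Terminal value at year 3: TV = D_3×(1+g_2)/(r−g_2) = 7846.02954/0.068 = 115382.78740
P_0 = D_1/(1+r)^1 + D_2/(1+r)^2 + D_3/(1+r)^3 + TV/(1+r)^3
    = 4746.89408 + 5075.00076 + 5425.78627 + 83461.35935 = 98709.04045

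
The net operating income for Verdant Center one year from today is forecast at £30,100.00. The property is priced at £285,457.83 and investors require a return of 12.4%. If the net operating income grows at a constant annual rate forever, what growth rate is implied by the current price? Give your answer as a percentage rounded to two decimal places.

1.86%

P = D₁/(r−g) ⇒ g = r − D₁/P = 0.124 − £30,100.00/£285,457.83 = 0.018555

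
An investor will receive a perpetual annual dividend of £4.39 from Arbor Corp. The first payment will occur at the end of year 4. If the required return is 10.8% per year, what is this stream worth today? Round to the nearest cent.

£29.88

Value at end of year 3: C / r = £4.39 / 0.108 = £40.6481
Discount to today: PV = £40.6481 / (1 + 0.108)^3 = £40.6481 / 1.360252 = £29.88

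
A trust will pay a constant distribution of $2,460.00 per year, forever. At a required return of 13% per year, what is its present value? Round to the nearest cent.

$18923.08

Level perpetuity: PV = C / r = $2,460.00 / 0.13 = $18,923.08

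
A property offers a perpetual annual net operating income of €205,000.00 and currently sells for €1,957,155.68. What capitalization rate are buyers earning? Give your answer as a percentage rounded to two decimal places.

P = C/r ⇒ r = C/P = €205,000.00/€1,957,155.68 = 0.104744

10.47%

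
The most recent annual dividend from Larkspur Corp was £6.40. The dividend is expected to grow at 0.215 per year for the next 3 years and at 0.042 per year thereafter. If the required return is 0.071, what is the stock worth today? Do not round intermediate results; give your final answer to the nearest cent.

D_1 = 7.77600
D_2 = 9.44784
D_3 = 11.47913
Terminal value at year 3: TV = D_3×(1+g_2)/(r−g_2) = 11.96125/0.029 = 412.45686
P_0 = D_1/(1+r)^1 + D_2/(1+r)^2 + D_3/(1+r)^3 + TV/(1+r)^3
    = 7.26050 + 8.23671 + 9.34416 + 335.74543 = 360.58681

£360.59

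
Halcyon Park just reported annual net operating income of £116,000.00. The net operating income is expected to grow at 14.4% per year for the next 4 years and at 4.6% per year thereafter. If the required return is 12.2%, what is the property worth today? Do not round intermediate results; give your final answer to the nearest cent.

£2212670.79

D_1 = 132704.00000
D_2 = 151813.37600
D_3 = 173674.50214
D_4 = 198683.63045
Terminal value at year 4: TV = D_4×(1+g_2)/(r−g_2) = 207823.07745/0.076 = 2734514.17702
P_0 = D_1/(1+r)^1 + D_2/(1+r)^2 + D_3/(1+r)^3 + D_4/(1+r)^4 + TV/(1+r)^4
    = 118274.50980 + 120593.61784 + 122958.19858 + 125369.14365 + 1725475.31920 = 2212670.78908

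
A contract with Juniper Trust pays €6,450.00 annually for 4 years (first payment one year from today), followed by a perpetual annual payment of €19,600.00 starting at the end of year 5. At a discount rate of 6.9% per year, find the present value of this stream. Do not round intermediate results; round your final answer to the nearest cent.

€239415.40

PV of 4-year annuity: €6,450.00 × [1 − (1+0.069)^−4] / 0.069 = 21896.92434
Perpetuity value at year 4: €19,600.00 / 0.069 = 284057.97101
PV of perpetuity: 284057.97101 / (1+0.069)^4 = 217518.48000
Total PV = 21896.92434 + 217518.48000 = 239415.40434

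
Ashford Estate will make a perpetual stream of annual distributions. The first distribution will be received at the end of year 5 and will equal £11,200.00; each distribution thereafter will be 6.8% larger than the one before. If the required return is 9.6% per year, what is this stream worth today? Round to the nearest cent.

£277215.67

Value at end of year 4: C₁ / (r − g) = £11,200.00 / (0.096 − 0.068) = £400,000.0000
Discount to today: PV = £400,000.0000 / (1 + 0.096)^4 = £400,000.0000 / 1.442920 = £277,215.67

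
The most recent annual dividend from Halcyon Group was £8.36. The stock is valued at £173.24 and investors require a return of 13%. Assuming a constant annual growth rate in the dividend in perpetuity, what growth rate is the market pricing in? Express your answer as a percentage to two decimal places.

7.80%

P = D₀(1+g)/(r−g) ⇒ P(r−g) = D₀(1+g) ⇒ g(P+D₀) = P·r − D₀
g = (P·r − D₀)/(P + D₀) = (£173.24×0.13 − £8.36) / (£173.24 + £8.36) = 0.077980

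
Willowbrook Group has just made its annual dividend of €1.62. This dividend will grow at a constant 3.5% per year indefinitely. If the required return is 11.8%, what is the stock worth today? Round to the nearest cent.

D₁ = D₀ × (1 + g) = €1.62 × 1.035 = €1.6767
Growing perpetuity: P = D₁ / (r − g) = €1.6767 / (0.118 − 0.035) = €20.20

€20.20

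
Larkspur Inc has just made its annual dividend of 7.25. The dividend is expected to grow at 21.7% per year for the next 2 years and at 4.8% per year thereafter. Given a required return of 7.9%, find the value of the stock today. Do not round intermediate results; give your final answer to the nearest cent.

329.20

D_1 = 8.82325
D_2 = 10.73790
Terminal value at year 2: TV = D_2×(1+g_2)/(r−g_2) = 11.25331/0.031 = 363.01014
P_0 = D_1/(1+r)^1 + D_2/(1+r)^2 + TV/(1+r)^2
    = 8.17725 + 9.22309 + 311.79982 = 329.20016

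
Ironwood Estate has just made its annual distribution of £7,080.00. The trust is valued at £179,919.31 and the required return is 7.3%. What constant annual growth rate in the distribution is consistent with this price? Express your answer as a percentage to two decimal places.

3.24%

P = D₀(1+g)/(r−g) ⇒ P(r−g) = D₀(1+g) ⇒ g(P+D₀) = P·r − D₀
g = (P·r − D₀)/(P + D₀) = (£179,919.31×0.073 − £7,080.00) / (£179,919.31 + £7,080.00) = 0.032375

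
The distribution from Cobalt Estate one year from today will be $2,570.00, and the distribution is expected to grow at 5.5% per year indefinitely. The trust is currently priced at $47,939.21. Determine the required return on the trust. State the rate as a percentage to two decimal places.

P = D₁/(r − g) ⇒ r = D₁/P + g = $2,570.0000/$47,939.21 + 0.055 = 0.053610 + 0.055 = 0.108610

10.86%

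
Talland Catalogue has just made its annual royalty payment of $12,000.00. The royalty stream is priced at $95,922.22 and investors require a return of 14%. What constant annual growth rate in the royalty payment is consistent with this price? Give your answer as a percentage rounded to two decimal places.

P = D₀(1+g)/(r−g) ⇒ P(r−g) = D₀(1+g) ⇒ g(P+D₀) = P·r − D₀
g = (P·r − D₀)/(P + D₀) = ($95,922.22×0.14 − $12,000.00) / ($95,922.22 + $12,000.00) = 0.013242

1.32%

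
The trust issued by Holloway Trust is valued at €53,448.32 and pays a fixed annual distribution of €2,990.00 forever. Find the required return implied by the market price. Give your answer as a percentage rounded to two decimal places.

5.59%

P = C/r ⇒ r = C/P = €2,990.00/€53,448.32 = 0.055942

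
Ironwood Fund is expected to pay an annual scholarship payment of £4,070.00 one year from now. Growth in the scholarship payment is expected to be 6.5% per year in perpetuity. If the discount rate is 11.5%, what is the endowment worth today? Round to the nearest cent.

£81400.00

Growing perpetuity: P = D₁ / (r − g) = £4,070.0000 / (0.115 − 0.065) = £81,400.00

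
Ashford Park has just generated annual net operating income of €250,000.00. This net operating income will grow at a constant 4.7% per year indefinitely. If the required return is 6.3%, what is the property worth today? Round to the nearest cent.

D₁ = D₀ × (1 + g) = €250,000.00 × 1.047 = €261,750.0000
Growing perpetuity: P = D₁ / (r − g) = €261,750.0000 / (0.063 − 0.047) = €16,359,375.00

€16359375.00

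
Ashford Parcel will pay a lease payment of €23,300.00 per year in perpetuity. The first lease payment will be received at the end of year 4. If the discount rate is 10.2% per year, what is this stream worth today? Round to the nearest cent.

€170691.13

Value at end of year 3: C / r = €23,300.00 / 0.102 = €228,431.3725
Discount to today: PV = €228,431.3725 / (1 + 0.102)^3 = €228,431.3725 / 1.338273 = €170,691.13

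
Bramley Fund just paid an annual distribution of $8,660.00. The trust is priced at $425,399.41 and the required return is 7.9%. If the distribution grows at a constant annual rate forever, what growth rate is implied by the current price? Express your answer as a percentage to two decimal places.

5.75%

P = D₀(1+g)/(r−g) ⇒ P(r−g) = D₀(1+g) ⇒ g(P+D₀) = P·r − D₀
g = (P·r − D₀)/(P + D₀) = ($425,399.41×0.079 − $8,660.00) / ($425,399.41 + $8,660.00) = 0.057473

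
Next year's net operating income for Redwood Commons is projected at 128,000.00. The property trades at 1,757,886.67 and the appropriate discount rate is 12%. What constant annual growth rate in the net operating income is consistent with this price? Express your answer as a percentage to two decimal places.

P = D₁/(r−g) ⇒ g = r − D₁/P = 0.12 − 128,000.00/1,757,886.67 = 0.047185

4.72%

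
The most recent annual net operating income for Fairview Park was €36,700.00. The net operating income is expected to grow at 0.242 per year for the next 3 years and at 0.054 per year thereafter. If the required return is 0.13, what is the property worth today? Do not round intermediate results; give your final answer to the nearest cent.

€809209.77

D_1 = 45581.40000
D_2 = 56612.09880
D_3 = 70312.22671
Terminal value at year 3: TV = D_3×(1+g_2)/(r−g_2) = 74109.08695/0.076 = 975119.56516
P_0 = D_1/(1+r)^1 + D_2/(1+r)^2 + D_3/(1+r)^3 + TV/(1+r)^3
    = 40337.52212 + 44335.57741 + 48729.90013 + 675806.77287 = 809209.77254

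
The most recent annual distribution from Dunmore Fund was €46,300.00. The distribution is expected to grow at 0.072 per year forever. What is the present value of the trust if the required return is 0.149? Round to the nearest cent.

D₁ = D₀ × (1 + g) = €46,300.00 × 1.072 = €49,633.6000
Growing perpetuity: P = D₁ / (r − g) = €49,633.6000 / (0.149 − 0.072) = €644,592.21

€644592.21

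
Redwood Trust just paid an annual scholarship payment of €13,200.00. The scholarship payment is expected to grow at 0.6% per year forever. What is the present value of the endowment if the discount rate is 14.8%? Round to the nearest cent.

D₁ = D₀ × (1 + g) = €13,200.00 × 1.006 = €13,279.2000
Growing perpetuity: P = D₁ / (r − g) = €13,279.2000 / (0.148 − 0.006) = €93,515.49

€93515.49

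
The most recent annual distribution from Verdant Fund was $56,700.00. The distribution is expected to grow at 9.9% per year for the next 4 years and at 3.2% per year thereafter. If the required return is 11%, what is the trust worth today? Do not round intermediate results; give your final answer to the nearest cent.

D_1 = 62313.30000
D_2 = 68482.31670
D_3 = 75262.06605
D_4 = 82713.01059
Terminal value at year 4: TV = D_4×(1+g_2)/(r−g_2) = 85359.82693/0.078 = 1094356.75553
P_0 = D_1/(1+r)^1 + D_2/(1+r)^2 + D_3/(1+r)^3 + D_4/(1+r)^4 + TV/(1+r)^4
    = 56138.10811 + 55581.78451 + 55030.97404 + 54485.62204 + 720886.69163 = 942123.18034

$942123.18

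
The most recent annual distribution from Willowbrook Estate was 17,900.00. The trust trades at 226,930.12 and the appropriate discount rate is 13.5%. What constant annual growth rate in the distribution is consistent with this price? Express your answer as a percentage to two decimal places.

5.20%

P = D₀(1+g)/(r−g) ⇒ P(r−g) = D₀(1+g) ⇒ g(P+D₀) = P·r − D₀
g = (P·r − D₀)/(P + D₀) = (226,930.12×0.135 − 17,900.00) / (226,930.12 + 17,900.00) = 0.052018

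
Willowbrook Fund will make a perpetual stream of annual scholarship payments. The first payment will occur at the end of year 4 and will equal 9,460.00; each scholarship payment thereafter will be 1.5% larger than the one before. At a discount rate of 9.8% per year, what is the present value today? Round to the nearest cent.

86100.57

Value at end of year 3: C₁ / (r − g) = 9,460.00 / (0.098 − 0.015) = 113,975.9036
Discount to today: PV = 113,975.9036 / (1 + 0.098)^3 = 113,975.9036 / 1.323753 = 86,100.57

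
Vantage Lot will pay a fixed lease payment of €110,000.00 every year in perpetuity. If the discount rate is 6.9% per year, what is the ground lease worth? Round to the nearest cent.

€1594202.90

Level perpetuity: PV = C / r = €110,000.00 / 0.069 = €1,594,202.90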